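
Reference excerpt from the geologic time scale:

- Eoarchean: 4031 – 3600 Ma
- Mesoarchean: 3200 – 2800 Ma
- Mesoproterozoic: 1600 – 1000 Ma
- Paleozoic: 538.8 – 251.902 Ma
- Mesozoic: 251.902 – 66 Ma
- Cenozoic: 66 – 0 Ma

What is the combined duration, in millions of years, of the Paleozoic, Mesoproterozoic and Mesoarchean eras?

1286.898 million years

Duration is start − end for each: (538.8 − 251.902) + (1600 − 1000) + (3200 − 2800).
That is 286.898 + 600 + 400, which totals 1286.898 million years.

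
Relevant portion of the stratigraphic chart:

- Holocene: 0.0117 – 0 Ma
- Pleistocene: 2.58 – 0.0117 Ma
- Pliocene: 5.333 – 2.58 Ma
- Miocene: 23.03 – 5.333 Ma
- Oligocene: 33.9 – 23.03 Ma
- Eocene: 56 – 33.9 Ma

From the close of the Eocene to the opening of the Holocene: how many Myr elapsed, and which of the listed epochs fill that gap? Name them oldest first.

33.8883 million years; Oligocene, Miocene, Pliocene, Pleistocene

The Eocene closes at 33.9 Ma and the Holocene opens at 0.0117 Ma, so the interval is 33.9 − 0.0117 = 33.8883 Myr.
An epoch fits inside if it starts at or after 33.9 Ma and ends at or before 0.0117 Ma; oldest first that gives Oligocene, Miocene, Pliocene, Pleistocene.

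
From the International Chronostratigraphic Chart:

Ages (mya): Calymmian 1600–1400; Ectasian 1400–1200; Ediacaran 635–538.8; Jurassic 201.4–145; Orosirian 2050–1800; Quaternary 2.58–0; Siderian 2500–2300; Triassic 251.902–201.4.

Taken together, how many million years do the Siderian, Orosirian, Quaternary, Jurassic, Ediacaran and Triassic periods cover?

655.682 million years

Duration is start − end for each: (2500 − 2300) + (2050 − 1800) + (2.58 − 0) + (201.4 − 145) + (635 − 538.8) + (251.902 − 201.4).
That is 200 + 250 + 2.58 + 56.4 + 96.2 + 50.502, which totals 655.682 million years.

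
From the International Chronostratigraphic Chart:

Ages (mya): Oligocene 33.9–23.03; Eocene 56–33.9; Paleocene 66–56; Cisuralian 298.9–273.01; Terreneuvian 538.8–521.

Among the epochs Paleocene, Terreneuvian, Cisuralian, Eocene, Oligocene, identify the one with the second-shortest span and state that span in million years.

Oligocene, 10.87 million years

Start − end for each: Paleocene 66 − 56 = 10; Terreneuvian 538.8 − 521 = 17.8; Cisuralian 298.9 − 273.01 = 25.89; Eocene 56 − 33.9 = 22.1; Oligocene 33.9 − 23.03 = 10.87.
Ranking these from shortest: Paleocene < Oligocene < Terreneuvian < Eocene < Cisuralian.
Position 2 in that ranking is Oligocene, which lasted 10.87 Myr.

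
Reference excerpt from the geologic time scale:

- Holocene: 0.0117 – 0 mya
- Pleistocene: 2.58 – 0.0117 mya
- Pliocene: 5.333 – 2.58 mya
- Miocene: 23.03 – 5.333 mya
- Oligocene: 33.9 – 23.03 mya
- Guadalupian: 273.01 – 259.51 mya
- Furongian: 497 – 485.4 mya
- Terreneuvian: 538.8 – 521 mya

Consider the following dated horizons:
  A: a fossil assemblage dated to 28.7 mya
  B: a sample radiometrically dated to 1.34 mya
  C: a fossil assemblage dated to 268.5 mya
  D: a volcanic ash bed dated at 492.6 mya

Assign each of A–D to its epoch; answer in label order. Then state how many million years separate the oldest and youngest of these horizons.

A — Oligocene; B — Pleistocene; C — Guadalupian; D — Furongian; span 491.26 million years

Match each age against the start–end ranges in the excerpt: A = 28.7 Ma → Oligocene (33.9–23.03); B = 1.34 Ma → Pleistocene (2.58–0.0117); C = 268.5 Ma → Guadalupian (273.01–259.51); D = 492.6 Ma → Furongian (497–485.4).
The largest age is 492.6 Ma and the smallest is 1.34 Ma; their difference is 491.26 Myr.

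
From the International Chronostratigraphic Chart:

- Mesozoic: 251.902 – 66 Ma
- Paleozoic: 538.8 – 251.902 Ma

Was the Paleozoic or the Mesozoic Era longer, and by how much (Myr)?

Paleozoic: 538.8 − 251.902 = 286.898 Myr.
Mesozoic: 251.902 − 66 = 185.902 Myr.
Difference: 286.898 − 185.902 = 100.996 Myr, so the Paleozoic was longer.

Paleozoic, by 100.996 million years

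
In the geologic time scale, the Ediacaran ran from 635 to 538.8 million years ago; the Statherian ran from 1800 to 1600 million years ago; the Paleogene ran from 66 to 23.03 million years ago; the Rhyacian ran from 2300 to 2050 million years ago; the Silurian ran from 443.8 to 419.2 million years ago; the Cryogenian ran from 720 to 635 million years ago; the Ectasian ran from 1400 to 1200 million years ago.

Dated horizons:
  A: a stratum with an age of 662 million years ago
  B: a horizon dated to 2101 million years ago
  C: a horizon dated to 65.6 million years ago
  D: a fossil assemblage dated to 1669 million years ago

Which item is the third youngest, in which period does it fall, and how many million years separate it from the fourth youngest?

Smaller Ma means younger, so youngest first: C 65.6 < A 662 < D 1669 < B 2101.
Counting 3 along gives D (1669 Ma); the excerpt puts that inside the Statherian, 1800–1600 Ma.
Next in line is B (2101 Ma), and 2101 − 1669 = 432 Myr.

D, in the Statherian; 432 million years to B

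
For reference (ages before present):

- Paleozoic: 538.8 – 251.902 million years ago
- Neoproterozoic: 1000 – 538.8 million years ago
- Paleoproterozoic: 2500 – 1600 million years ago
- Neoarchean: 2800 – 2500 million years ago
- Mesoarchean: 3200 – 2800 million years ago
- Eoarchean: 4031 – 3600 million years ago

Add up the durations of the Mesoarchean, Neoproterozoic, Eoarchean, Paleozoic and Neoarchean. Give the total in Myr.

1879.098 million years

Duration is start − end for each: (3200 − 2800) + (1000 − 538.8) + (4031 − 3600) + (538.8 − 251.902) + (2800 − 2500).
That is 400 + 461.2 + 431 + 286.898 + 300, which totals 1879.098 million years.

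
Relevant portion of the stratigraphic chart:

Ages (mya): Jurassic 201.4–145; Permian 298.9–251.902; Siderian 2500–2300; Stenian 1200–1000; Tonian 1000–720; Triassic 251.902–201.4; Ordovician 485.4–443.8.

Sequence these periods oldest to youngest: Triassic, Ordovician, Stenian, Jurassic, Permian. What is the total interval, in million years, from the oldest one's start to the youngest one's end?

Start ages (Ma): Stenian 1200, Ordovician 485.4, Permian 298.9, Triassic 251.902, Jurassic 201.4.
Ordered oldest to youngest: Stenian, Ordovician, Permian, Triassic, Jurassic.
Span = 1200 − 145 = 1055 Myr.

Stenian → Ordovician → Permian → Triassic → Jurassic; total span 1055 Myr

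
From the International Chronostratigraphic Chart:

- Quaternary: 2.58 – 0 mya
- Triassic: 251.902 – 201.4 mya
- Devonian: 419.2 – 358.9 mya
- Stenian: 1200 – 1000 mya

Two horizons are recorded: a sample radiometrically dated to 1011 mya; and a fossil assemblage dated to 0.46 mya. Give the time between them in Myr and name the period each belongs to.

Elapsed time: 1011 − 0.46 = 1010.54 Myr.
1011 Ma lies within 1200–1000 Ma: Stenian.
0.46 Ma lies within 2.58–0 Ma: Quaternary.

1010.54 million years apart; the first in the Stenian, the second in the Quaternary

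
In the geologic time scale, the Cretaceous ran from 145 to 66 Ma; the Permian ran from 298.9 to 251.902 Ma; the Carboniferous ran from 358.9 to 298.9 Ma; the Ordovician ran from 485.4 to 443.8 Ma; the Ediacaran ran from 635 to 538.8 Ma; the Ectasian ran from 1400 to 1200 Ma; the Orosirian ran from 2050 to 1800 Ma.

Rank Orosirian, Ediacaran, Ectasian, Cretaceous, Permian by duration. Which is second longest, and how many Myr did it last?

Durations: Orosirian 250; Ediacaran 96.2; Ectasian 200; Cretaceous 79; Permian 46.998 Myr.
Sorted longest-first: Orosirian (250), Ectasian (200), Ediacaran (96.2), Cretaceous (79), Permian (46.998).
The second longest is Ectasian at 200 Myr.

Ectasian, 200 million years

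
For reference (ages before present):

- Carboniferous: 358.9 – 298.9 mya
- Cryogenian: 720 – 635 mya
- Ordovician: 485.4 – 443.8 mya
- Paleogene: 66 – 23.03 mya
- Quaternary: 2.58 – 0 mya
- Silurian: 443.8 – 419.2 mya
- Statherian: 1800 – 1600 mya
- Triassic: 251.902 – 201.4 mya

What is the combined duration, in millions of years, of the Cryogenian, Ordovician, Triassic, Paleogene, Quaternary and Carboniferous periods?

282.652 million years

Each duration: Cryogenian = 85; Ordovician = 41.6; Triassic = 50.502; Paleogene = 42.97; Quaternary = 2.58; Carboniferous = 60.
Sum: 85 + 41.6 + 50.502 + 42.97 + 2.58 + 60 = 282.652 Myr.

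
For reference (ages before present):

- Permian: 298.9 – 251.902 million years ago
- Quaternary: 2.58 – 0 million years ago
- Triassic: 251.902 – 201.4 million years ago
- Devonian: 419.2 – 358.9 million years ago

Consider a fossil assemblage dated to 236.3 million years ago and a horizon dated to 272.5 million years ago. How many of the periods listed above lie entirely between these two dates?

0

The older date is 272.5 Ma and the younger is 236.3 Ma.
No period both begins after 272.5 Ma and ends before 236.3 Ma, so the count is 0.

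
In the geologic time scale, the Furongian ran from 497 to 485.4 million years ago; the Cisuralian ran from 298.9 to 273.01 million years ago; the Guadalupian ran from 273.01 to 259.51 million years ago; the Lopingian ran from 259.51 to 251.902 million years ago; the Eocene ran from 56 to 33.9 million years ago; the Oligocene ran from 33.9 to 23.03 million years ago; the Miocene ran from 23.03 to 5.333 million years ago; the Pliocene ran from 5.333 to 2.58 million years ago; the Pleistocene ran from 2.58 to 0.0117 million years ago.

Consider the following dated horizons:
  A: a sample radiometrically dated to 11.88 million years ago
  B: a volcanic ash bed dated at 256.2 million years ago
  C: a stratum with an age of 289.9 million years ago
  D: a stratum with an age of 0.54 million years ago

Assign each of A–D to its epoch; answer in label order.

A — Miocene; B — Lopingian; C — Cisuralian; D — Pleistocene

Match each age against the start–end ranges in the excerpt: A = 11.88 Ma → Miocene (23.03–5.333); B = 256.2 Ma → Lopingian (259.51–251.902); C = 289.9 Ma → Cisuralian (298.9–273.01); D = 0.54 Ma → Pleistocene (2.58–0.0117).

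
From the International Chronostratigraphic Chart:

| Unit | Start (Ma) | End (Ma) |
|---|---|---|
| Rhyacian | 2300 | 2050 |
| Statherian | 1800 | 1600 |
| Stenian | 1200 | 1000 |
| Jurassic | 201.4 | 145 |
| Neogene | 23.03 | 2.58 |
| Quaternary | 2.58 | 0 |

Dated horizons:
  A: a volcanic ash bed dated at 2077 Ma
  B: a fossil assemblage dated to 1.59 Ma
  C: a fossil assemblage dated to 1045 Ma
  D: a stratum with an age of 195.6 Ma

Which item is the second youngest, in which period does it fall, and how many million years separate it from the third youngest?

D, in the Jurassic; 849.4 million years to C

Sorted youngest-first by Ma: B (1.59), D (195.6), C (1045), A (2077).
The second youngest is D at 195.6 Ma, which lies in 201.4–145 Ma: the Jurassic.
The third youngest is C at 1045 Ma; separation = |195.6 − 1045| = 849.4 Myr.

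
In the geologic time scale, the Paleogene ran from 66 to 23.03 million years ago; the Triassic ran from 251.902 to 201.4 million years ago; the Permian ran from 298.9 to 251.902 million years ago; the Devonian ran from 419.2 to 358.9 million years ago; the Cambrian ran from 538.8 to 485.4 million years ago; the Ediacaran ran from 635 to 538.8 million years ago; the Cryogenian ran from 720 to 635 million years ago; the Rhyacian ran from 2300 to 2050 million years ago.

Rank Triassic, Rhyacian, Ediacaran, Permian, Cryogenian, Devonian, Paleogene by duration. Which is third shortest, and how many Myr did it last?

Triassic, 50.502 million years

Start − end for each: Triassic 251.902 − 201.4 = 50.502; Rhyacian 2300 − 2050 = 250; Ediacaran 635 − 538.8 = 96.2; Permian 298.9 − 251.902 = 46.998; Cryogenian 720 − 635 = 85; Devonian 419.2 − 358.9 = 60.3; Paleogene 66 − 23.03 = 42.97.
Ranking these from shortest: Paleogene < Permian < Triassic < Devonian < Cryogenian < Ediacaran < Rhyacian.
Position 3 in that ranking is Triassic, which lasted 50.502 Myr.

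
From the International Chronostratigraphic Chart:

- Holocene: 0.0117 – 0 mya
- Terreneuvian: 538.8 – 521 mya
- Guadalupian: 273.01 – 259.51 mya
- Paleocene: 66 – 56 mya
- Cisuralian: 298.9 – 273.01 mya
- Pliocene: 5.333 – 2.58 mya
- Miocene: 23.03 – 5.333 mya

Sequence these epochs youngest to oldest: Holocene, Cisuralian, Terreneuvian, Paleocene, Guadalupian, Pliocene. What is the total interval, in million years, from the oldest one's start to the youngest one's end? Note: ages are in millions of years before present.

Holocene → Pliocene → Paleocene → Guadalupian → Cisuralian → Terreneuvian; total span 538.8 Myr

Start ages (Ma): Terreneuvian 538.8, Cisuralian 298.9, Guadalupian 273.01, Paleocene 66, Pliocene 5.333, Holocene 0.0117.
Ordered youngest to oldest: Holocene, Pliocene, Paleocene, Guadalupian, Cisuralian, Terreneuvian.
Span = 538.8 − 0 = 538.8 Myr.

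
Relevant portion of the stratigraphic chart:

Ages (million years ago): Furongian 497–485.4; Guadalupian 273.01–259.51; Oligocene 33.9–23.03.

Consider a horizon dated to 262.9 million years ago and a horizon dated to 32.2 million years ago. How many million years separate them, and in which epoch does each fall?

230.7 million years apart; the first in the Guadalupian, the second in the Oligocene

Elapsed time: 262.9 − 32.2 = 230.7 Myr.
262.9 Ma lies within 273.01–259.51 Ma: Guadalupian.
32.2 Ma lies within 33.9–23.03 Ma: Oligocene.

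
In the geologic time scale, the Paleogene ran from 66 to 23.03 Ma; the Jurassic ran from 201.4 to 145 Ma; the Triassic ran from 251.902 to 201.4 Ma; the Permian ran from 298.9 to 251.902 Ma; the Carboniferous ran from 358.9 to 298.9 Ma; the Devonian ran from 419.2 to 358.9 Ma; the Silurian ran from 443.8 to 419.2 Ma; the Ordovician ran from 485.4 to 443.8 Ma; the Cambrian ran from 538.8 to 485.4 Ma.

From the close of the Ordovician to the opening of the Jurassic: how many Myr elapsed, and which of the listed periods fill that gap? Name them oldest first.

242.4 million years; Silurian, Devonian, Carboniferous, Permian, Triassic

End of Ordovician = 443.8 Ma; start of Jurassic = 201.4 Ma.
Gap = 443.8 − 201.4 = 242.4 Myr.
Periods wholly inside 443.8–201.4 Ma: Silurian (443.8–419.2), Devonian (419.2–358.9), Carboniferous (358.9–298.9), Permian (298.9–251.902), Triassic (251.902–201.4).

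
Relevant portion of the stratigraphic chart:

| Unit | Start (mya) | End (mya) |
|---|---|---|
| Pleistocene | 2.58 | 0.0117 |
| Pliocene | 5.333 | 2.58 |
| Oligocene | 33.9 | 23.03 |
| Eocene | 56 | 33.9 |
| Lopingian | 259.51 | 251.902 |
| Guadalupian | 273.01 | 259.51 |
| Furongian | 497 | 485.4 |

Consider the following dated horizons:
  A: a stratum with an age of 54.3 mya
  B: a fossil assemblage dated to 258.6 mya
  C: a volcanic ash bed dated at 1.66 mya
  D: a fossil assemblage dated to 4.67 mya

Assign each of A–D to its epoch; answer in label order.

A: 54.3 Ma lies in 56–33.9 Ma, so Eocene.
B: 258.6 Ma lies in 259.51–251.902 Ma, so Lopingian.
C: 1.66 Ma lies in 2.58–0.0117 Ma, so Pleistocene.
D: 4.67 Ma lies in 5.333–2.58 Ma, so Pliocene.

A — Eocene; B — Lopingian; C — Pleistocene; D — Pliocene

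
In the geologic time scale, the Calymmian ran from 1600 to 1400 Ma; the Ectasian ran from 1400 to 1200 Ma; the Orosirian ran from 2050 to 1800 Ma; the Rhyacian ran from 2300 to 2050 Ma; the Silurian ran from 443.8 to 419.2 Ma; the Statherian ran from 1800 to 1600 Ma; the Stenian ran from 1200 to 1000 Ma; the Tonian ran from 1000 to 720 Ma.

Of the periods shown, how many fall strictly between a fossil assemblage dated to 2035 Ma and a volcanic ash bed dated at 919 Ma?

4

2035 Ma sits inside the Orosirian (2050–1800) and 919 Ma inside the Tonian (1000–720); neither of those is wholly between the two dates.
The listed periods lying completely between them are Statherian, Calymmian, Ectasian, Stenian — 4 in all.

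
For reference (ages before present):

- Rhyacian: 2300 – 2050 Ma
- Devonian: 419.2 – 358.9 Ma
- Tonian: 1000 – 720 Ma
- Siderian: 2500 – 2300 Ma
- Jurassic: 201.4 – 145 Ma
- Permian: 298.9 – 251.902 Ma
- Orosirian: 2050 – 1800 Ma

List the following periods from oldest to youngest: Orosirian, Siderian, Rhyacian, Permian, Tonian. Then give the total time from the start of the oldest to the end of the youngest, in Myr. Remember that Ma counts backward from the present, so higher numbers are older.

Siderian → Rhyacian → Orosirian → Tonian → Permian; total span 2248.098 Myr

From the excerpt: Orosirian 2050–1800; Siderian 2500–2300; Rhyacian 2300–2050; Permian 298.9–251.902; Tonian 1000–720 (Ma).
Larger Ma is earlier, so the oldest is Siderian and the youngest is Permian; oldest to youngest: Siderian, Rhyacian, Orosirian, Tonian, Permian.
Oldest start 2500 minus youngest end 251.902 gives 2248.098 Myr overall.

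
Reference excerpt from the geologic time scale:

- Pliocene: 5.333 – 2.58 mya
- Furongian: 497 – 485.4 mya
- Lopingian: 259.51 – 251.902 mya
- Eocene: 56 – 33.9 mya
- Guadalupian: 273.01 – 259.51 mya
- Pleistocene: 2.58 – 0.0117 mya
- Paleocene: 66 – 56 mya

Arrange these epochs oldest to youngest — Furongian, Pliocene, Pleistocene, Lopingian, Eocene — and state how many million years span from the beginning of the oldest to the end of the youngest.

Start ages (Ma): Furongian 497, Lopingian 259.51, Eocene 56, Pliocene 5.333, Pleistocene 2.58.
Ordered oldest to youngest: Furongian, Lopingian, Eocene, Pliocene, Pleistocene.
Span = 497 − 0.0117 = 496.9883 Myr.

Furongian → Lopingian → Eocene → Pliocene → Pleistocene; total span 496.9883 Myr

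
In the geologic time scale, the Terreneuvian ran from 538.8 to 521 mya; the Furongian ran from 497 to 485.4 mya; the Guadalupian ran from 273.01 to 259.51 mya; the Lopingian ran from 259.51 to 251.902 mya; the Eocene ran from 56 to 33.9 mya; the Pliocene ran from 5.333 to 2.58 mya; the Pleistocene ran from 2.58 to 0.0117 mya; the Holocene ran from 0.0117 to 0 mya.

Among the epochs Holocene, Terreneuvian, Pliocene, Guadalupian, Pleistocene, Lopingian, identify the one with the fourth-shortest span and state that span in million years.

Lopingian, 7.608 million years

Start − end for each: Holocene 0.0117 − 0 = 0.0117; Terreneuvian 538.8 − 521 = 17.8; Pliocene 5.333 − 2.58 = 2.753; Guadalupian 273.01 − 259.51 = 13.5; Pleistocene 2.58 − 0.0117 = 2.5683; Lopingian 259.51 − 251.902 = 7.608.
Ranking these from shortest: Holocene < Pleistocene < Pliocene < Lopingian < Guadalupian < Terreneuvian.
Position 4 in that ranking is Lopingian, which lasted 7.608 Myr.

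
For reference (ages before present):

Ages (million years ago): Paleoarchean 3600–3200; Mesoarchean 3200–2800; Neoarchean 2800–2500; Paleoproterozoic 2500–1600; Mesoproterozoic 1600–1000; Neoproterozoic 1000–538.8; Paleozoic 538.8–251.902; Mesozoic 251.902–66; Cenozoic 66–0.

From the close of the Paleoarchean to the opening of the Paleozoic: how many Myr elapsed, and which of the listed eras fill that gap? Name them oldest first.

2661.2 million years; Mesoarchean, Neoarchean, Paleoproterozoic, Mesoproterozoic, Neoproterozoic

End of Paleoarchean = 3200 Ma; start of Paleozoic = 538.8 Ma.
Gap = 3200 − 538.8 = 2661.2 Myr.
Eras wholly inside 3200–538.8 Ma: Mesoarchean (3200–2800), Neoarchean (2800–2500), Paleoproterozoic (2500–1600), Mesoproterozoic (1600–1000), Neoproterozoic (1000–538.8).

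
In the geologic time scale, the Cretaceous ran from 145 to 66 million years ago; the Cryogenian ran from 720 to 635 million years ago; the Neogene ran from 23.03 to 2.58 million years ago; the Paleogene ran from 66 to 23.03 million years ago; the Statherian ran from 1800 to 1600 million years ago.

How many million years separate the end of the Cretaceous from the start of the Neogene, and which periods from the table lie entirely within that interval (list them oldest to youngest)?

The Cretaceous closes at 66 Ma and the Neogene opens at 23.03 Ma, so the interval is 66 − 23.03 = 42.97 Myr.
A period fits inside if it starts at or after 66 Ma and ends at or before 23.03 Ma; oldest first that gives Paleogene.

42.97 million years; Paleogene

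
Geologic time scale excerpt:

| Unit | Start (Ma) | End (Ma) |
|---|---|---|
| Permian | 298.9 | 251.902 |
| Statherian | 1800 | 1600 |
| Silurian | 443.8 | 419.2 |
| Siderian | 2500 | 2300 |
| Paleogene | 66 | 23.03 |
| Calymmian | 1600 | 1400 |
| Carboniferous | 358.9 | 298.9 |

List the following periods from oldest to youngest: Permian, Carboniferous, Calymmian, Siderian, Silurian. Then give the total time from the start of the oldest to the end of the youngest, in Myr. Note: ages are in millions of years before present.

Start ages (Ma): Siderian 2500, Calymmian 1600, Silurian 443.8, Carboniferous 358.9, Permian 298.9.
Ordered oldest to youngest: Siderian, Calymmian, Silurian, Carboniferous, Permian.
Span = 2500 − 251.902 = 2248.098 Myr.

Siderian, Calymmian, Silurian, Carboniferous, Permian; total span 2248.098 Myr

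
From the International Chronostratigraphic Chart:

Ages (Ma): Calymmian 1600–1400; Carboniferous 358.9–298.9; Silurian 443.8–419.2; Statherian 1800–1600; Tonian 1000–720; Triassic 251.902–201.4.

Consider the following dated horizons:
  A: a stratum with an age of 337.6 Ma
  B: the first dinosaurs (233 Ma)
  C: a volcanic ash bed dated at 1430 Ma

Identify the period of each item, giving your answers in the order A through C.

Match each age against the start–end ranges in the excerpt: A = 337.6 Ma → Carboniferous (358.9–298.9); B = 233 Ma → Triassic (251.902–201.4); C = 1430 Ma → Calymmian (1600–1400).

A — Carboniferous; B — Triassic; C — Calymmian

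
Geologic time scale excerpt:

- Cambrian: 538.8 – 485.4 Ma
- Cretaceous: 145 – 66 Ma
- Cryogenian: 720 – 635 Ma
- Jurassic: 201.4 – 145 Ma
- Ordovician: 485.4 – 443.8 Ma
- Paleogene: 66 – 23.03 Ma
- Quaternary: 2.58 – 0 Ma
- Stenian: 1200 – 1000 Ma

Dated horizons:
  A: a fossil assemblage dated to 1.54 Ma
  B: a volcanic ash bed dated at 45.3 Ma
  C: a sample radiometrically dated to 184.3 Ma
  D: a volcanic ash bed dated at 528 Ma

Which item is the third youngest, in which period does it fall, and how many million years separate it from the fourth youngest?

C, in the Jurassic; 343.7 million years to D

Sorted youngest-first by Ma: A (1.54), B (45.3), C (184.3), D (528).
The third youngest is C at 184.3 Ma, which lies in 201.4–145 Ma: the Jurassic.
The fourth youngest is D at 528 Ma; separation = |184.3 − 528| = 343.7 Myr.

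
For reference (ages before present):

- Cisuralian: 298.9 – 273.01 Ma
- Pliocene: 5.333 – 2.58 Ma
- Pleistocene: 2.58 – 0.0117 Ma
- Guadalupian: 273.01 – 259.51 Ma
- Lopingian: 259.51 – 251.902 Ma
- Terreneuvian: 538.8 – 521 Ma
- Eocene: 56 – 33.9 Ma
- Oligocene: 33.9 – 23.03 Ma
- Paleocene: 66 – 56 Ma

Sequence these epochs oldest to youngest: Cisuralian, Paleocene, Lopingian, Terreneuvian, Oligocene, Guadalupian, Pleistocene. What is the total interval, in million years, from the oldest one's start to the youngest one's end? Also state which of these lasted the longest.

From the excerpt: Cisuralian 298.9–273.01; Paleocene 66–56; Lopingian 259.51–251.902; Terreneuvian 538.8–521; Oligocene 33.9–23.03; Guadalupian 273.01–259.51; Pleistocene 2.58–0.0117 (Ma).
Larger Ma is earlier, so the oldest is Terreneuvian and the youngest is Pleistocene; oldest to youngest: Terreneuvian, Cisuralian, Guadalupian, Lopingian, Paleocene, Oligocene, Pleistocene.
Oldest start 538.8 minus youngest end 0.0117 gives 538.7883 Myr overall.
Individual lengths (start − end): Oligocene 10.87; Lopingian 7.608; Guadalupian 13.5; Paleocene 10; Pleistocene 2.5683; Terreneuvian 17.8; Cisuralian 25.89. The largest is Cisuralian at 25.89 Myr.

Terreneuvian, Cisuralian, Guadalupian, Lopingian, Paleocene, Oligocene, Pleistocene; total span 538.7883 Myr; longest is Cisuralian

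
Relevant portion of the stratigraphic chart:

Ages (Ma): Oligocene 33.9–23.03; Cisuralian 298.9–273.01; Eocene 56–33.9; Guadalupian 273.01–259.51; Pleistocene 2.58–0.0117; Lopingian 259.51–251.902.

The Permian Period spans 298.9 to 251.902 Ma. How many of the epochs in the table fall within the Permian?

Epochs inside 298.9–251.902 Ma: Cisuralian, Guadalupian, Lopingian — 3 in total.

3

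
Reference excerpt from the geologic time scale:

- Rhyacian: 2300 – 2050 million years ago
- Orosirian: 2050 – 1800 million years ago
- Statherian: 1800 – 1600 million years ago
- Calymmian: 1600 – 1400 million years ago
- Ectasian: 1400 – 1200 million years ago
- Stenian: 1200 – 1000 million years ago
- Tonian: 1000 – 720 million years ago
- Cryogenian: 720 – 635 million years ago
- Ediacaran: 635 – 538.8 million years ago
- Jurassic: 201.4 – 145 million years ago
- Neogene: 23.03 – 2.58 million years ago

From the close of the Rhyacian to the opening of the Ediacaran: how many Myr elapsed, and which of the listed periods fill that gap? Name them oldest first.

End of Rhyacian = 2050 Ma; start of Ediacaran = 635 Ma.
Gap = 2050 − 635 = 1415 Myr.
Periods wholly inside 2050–635 Ma: Orosirian (2050–1800), Statherian (1800–1600), Calymmian (1600–1400), Ectasian (1400–1200), Stenian (1200–1000), Tonian (1000–720), Cryogenian (720–635).

1415 million years; Orosirian, Statherian, Calymmian, Ectasian, Stenian, Tonian, Cryogenian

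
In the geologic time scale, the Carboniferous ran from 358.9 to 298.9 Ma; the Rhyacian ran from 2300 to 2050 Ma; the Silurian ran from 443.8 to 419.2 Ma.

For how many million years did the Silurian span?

24.6 million years

443.8 − 419.2 = 24.6 million years.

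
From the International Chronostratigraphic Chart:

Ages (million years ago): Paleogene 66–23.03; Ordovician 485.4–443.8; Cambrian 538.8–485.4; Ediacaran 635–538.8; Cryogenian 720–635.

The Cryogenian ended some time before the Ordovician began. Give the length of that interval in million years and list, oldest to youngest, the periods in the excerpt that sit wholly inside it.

The Cryogenian closes at 635 Ma and the Ordovician opens at 485.4 Ma, so the interval is 635 − 485.4 = 149.6 Myr.
A period fits inside if it starts at or after 635 Ma and ends at or before 485.4 Ma; oldest first that gives Ediacaran, Cambrian.

149.6 million years; Ediacaran, Cambrian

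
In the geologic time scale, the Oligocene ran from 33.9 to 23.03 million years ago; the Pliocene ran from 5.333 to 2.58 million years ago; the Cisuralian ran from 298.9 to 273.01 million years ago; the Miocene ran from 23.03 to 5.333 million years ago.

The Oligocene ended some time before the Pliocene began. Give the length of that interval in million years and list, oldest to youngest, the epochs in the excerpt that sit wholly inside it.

The Oligocene closes at 23.03 Ma and the Pliocene opens at 5.333 Ma, so the interval is 23.03 − 5.333 = 17.697 Myr.
An epoch fits inside if it starts at or after 23.03 Ma and ends at or before 5.333 Ma; oldest first that gives Miocene.

17.697 million years; Miocene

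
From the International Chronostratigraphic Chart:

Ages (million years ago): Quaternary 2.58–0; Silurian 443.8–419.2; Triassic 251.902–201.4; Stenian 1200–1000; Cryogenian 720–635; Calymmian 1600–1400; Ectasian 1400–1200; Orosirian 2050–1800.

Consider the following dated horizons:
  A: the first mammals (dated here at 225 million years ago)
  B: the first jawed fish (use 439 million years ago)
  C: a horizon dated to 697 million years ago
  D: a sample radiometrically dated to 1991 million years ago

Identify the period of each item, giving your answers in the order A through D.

A — Triassic; B — Silurian; C — Cryogenian; D — Orosirian

A: 225 Ma lies in 251.902–201.4 Ma, so Triassic.
B: 439 Ma lies in 443.8–419.2 Ma, so Silurian.
C: 697 Ma lies in 720–635 Ma, so Cryogenian.
D: 1991 Ma lies in 2050–1800 Ma, so Orosirian.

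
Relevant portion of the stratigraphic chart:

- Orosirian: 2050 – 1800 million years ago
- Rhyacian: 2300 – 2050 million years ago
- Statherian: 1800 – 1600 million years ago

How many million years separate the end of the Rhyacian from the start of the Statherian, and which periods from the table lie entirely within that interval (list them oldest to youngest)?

250 million years; Orosirian

End of Rhyacian = 2050 Ma; start of Statherian = 1800 Ma.
Gap = 2050 − 1800 = 250 Myr.
Periods wholly inside 2050–1800 Ma: Orosirian (2050–1800).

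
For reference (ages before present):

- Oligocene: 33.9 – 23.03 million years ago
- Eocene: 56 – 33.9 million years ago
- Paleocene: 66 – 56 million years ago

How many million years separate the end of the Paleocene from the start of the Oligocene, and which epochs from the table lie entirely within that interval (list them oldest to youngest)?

End of Paleocene = 56 Ma; start of Oligocene = 33.9 Ma.
Gap = 56 − 33.9 = 22.1 Myr.
Epochs wholly inside 56–33.9 Ma: Eocene (56–33.9).

22.1 million years; Eocene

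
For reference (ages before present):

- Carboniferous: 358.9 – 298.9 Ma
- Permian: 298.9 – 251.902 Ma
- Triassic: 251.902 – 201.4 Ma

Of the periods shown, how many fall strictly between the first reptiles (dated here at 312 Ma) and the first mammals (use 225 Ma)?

1

The older date is 312 Ma and the younger is 225 Ma.
Periods with start < 312 and end > 225 Ma: Permian (298.9–251.902).
That is 1 complete period.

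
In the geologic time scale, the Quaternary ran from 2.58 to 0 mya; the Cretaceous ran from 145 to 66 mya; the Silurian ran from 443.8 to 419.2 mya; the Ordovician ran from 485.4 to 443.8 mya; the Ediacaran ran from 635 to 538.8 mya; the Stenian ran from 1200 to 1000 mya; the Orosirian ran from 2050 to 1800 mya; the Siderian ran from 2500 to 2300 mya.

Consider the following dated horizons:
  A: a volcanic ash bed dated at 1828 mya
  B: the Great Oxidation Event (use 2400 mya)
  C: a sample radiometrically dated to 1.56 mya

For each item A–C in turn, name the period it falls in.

A: 1828 Ma lies in 2050–1800 Ma, so Orosirian.
B: 2400 Ma lies in 2500–2300 Ma, so Siderian.
C: 1.56 Ma lies in 2.58–0 Ma, so Quaternary.

A — Orosirian; B — Siderian; C — Quaternary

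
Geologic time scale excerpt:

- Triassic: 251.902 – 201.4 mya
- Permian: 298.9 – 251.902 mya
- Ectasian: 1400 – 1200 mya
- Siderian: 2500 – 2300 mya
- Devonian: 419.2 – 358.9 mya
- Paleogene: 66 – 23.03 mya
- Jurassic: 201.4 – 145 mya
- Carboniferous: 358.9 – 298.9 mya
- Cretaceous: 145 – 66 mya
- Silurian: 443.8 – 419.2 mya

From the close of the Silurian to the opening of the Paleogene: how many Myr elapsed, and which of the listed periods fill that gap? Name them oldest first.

The Silurian closes at 419.2 Ma and the Paleogene opens at 66 Ma, so the interval is 419.2 − 66 = 353.2 Myr.
A period fits inside if it starts at or after 419.2 Ma and ends at or before 66 Ma; oldest first that gives Devonian, Carboniferous, Permian, Triassic, Jurassic, Cretaceous.

353.2 million years; Devonian, Carboniferous, Permian, Triassic, Jurassic, Cretaceous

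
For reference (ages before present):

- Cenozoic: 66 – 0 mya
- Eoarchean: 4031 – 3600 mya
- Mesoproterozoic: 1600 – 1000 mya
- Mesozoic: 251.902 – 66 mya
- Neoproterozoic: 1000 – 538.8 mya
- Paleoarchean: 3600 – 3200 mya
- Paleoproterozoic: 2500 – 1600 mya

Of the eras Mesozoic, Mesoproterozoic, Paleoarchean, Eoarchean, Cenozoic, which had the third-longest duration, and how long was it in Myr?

Start − end for each: Mesozoic 251.902 − 66 = 185.902; Mesoproterozoic 1600 − 1000 = 600; Paleoarchean 3600 − 3200 = 400; Eoarchean 4031 − 3600 = 431; Cenozoic 66 − 0 = 66.
Ranking these from longest: Mesoproterozoic > Eoarchean > Paleoarchean > Mesozoic > Cenozoic.
Position 3 in that ranking is Paleoarchean, which lasted 400 Myr.

Paleoarchean, 400 million years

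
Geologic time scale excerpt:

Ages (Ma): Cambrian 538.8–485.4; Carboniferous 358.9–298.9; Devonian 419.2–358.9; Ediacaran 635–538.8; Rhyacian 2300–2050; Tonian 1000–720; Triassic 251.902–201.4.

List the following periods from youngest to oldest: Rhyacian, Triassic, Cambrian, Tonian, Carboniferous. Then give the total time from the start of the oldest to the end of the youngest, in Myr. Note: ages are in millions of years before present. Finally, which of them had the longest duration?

Triassic → Carboniferous → Cambrian → Tonian → Rhyacian; total span 2098.6 Myr; longest is Tonian

Start ages (Ma): Rhyacian 2300, Tonian 1000, Cambrian 538.8, Carboniferous 358.9, Triassic 251.902.
Ordered youngest to oldest: Triassic, Carboniferous, Cambrian, Tonian, Rhyacian.
Span = 2300 − 201.4 = 2098.6 Myr.
Durations: Rhyacian 250, Carboniferous 60, Triassic 50.502, Cambrian 53.4, Tonian 280 → longest is Tonian (280 Myr).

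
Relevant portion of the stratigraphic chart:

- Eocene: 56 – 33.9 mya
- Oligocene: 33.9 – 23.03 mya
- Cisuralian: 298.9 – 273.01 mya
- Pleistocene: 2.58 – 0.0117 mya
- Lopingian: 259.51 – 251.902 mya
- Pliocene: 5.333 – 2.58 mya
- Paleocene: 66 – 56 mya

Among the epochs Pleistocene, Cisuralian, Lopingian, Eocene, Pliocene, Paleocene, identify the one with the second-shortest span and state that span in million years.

Pliocene, 2.753 million years

Durations: Pleistocene 2.5683; Cisuralian 25.89; Lopingian 7.608; Eocene 22.1; Pliocene 2.753; Paleocene 10 Myr.
Sorted shortest-first: Pleistocene (2.5683), Pliocene (2.753), Lopingian (7.608), Paleocene (10), Eocene (22.1), Cisuralian (25.89).
The second shortest is Pliocene at 2.753 Myr.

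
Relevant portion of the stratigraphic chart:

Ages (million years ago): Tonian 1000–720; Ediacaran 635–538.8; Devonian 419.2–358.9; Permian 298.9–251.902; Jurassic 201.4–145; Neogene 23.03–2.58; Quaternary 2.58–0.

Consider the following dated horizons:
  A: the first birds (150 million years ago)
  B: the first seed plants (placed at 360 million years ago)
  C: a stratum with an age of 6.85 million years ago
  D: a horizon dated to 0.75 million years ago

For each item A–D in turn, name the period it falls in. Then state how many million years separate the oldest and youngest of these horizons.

Match each age against the start–end ranges in the excerpt: A = 150 Ma → Jurassic (201.4–145); B = 360 Ma → Devonian (419.2–358.9); C = 6.85 Ma → Neogene (23.03–2.58); D = 0.75 Ma → Quaternary (2.58–0).
The largest age is 360 Ma and the smallest is 0.75 Ma; their difference is 359.25 Myr.

A — Jurassic; B — Devonian; C — Neogene; D — Quaternary; span 359.25 million years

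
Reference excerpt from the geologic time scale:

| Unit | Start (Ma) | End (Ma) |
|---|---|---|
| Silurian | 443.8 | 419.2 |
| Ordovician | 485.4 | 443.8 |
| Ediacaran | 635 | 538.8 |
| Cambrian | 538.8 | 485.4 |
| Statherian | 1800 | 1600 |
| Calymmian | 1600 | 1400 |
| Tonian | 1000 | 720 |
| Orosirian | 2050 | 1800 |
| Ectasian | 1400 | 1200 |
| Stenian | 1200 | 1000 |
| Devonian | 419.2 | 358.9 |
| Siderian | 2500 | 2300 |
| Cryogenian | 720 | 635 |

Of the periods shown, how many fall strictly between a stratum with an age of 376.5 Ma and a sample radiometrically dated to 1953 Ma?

The older date is 1953 Ma and the younger is 376.5 Ma.
Periods with start < 1953 and end > 376.5 Ma: Statherian (1800–1600), Calymmian (1600–1400), Ectasian (1400–1200), Stenian (1200–1000), Tonian (1000–720), Cryogenian (720–635), Ediacaran (635–538.8), Cambrian (538.8–485.4), Ordovician (485.4–443.8), Silurian (443.8–419.2).
That is 10 complete periods.

10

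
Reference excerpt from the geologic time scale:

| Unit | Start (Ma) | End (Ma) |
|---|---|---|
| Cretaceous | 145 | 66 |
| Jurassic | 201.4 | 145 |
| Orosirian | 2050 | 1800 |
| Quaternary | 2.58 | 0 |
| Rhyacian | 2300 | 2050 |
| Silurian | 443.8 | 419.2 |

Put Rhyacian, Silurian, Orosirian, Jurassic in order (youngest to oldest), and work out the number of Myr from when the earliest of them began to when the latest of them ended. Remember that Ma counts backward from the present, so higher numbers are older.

Start ages (Ma): Rhyacian 2300, Orosirian 2050, Silurian 443.8, Jurassic 201.4.
Ordered youngest to oldest: Jurassic, Silurian, Orosirian, Rhyacian.
Span = 2300 − 145 = 2155 Myr.

Jurassic, Silurian, Orosirian, Rhyacian; total span 2155 Myr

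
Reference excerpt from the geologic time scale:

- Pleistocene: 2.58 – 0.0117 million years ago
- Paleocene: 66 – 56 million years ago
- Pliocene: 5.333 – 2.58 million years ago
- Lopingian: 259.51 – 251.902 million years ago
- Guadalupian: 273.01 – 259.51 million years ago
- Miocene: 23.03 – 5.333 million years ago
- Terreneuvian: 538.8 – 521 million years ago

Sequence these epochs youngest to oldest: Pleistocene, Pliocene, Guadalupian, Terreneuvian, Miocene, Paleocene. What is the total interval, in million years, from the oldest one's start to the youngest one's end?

Pleistocene → Pliocene → Miocene → Paleocene → Guadalupian → Terreneuvian; total span 538.7883 Myr

Start ages (Ma): Terreneuvian 538.8, Guadalupian 273.01, Paleocene 66, Miocene 23.03, Pliocene 5.333, Pleistocene 2.58.
Ordered youngest to oldest: Pleistocene, Pliocene, Miocene, Paleocene, Guadalupian, Terreneuvian.
Span = 538.8 − 0.0117 = 538.7883 Myr.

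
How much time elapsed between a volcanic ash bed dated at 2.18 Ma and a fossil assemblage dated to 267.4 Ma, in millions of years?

265.22 million years

267.4 − 2.18 = 265.22 million years.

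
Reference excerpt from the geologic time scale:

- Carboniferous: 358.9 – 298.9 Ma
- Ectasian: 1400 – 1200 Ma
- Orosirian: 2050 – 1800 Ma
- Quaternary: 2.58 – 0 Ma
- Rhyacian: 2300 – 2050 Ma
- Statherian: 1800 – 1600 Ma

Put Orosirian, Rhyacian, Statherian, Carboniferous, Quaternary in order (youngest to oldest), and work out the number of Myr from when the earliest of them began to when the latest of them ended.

From the excerpt: Orosirian 2050–1800; Rhyacian 2300–2050; Statherian 1800–1600; Carboniferous 358.9–298.9; Quaternary 2.58–0 (Ma).
Larger Ma is earlier, so the oldest is Rhyacian and the youngest is Quaternary; youngest to oldest: Quaternary, Carboniferous, Statherian, Orosirian, Rhyacian.
Oldest start 2300 minus youngest end 0 gives 2300 Myr overall.

Quaternary → Carboniferous → Statherian → Orosirian → Rhyacian; total span 2300 Myr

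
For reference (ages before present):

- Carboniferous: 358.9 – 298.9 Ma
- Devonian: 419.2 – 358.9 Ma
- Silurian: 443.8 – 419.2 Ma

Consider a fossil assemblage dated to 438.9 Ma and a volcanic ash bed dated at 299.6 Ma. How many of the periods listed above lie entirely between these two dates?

438.9 Ma sits inside the Silurian (443.8–419.2) and 299.6 Ma inside the Carboniferous (358.9–298.9); neither of those is wholly between the two dates.
The listed periods lying completely between them are Devonian — 1 in all.

1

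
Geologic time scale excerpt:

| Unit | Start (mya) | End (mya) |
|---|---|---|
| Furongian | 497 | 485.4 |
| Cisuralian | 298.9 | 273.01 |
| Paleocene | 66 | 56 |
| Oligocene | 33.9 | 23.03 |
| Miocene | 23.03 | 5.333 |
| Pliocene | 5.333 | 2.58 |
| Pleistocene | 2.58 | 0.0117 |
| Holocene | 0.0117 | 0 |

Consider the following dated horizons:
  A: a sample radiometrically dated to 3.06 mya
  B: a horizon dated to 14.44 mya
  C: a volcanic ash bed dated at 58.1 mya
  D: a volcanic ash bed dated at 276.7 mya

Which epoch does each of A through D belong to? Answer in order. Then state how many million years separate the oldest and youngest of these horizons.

Match each age against the start–end ranges in the excerpt: A = 3.06 Ma → Pliocene (5.333–2.58); B = 14.44 Ma → Miocene (23.03–5.333); C = 58.1 Ma → Paleocene (66–56); D = 276.7 Ma → Cisuralian (298.9–273.01).
The largest age is 276.7 Ma and the smallest is 3.06 Ma; their difference is 273.64 Myr.

A — Pliocene; B — Miocene; C — Paleocene; D — Cisuralian; span 273.64 million years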